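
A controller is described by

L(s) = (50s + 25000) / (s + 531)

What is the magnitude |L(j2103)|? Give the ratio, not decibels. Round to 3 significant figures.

49.8

Substitute s = j2103:
Numerator: 50(j2103) + 25000 = 25000 + j105150
Denominator: (j2103) + 531 = 531 + j2103
|N| = √(25000² + 105150²) ≈ 1.0808e+05, ∠N ≈ 76.63°
|D| = √(531² + 2103²) ≈ 2169, ∠D ≈ 75.83°
|L| = 1.0808e+05 / 2169 ≈ 49.829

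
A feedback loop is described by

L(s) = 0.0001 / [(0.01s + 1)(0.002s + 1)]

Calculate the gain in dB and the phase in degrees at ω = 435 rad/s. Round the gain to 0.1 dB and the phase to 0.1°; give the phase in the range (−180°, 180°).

-95.4 dB, -118.1°

At ω = 435 rad/s:
pole (1 + j435·0.01) = 1 + j4.35 → |·| ≈ 4.4635, ∠ ≈ 77.05°
pole (1 + j435·0.002) = 1 + j0.87 → |·| ≈ 1.3255, ∠ ≈ 41.02°
|L| = 0.0001 · 1 / (4.4635 · 1.3255) ≈ 1.6902e-05
Gain = 20 log₁₀(1.6902e-05) ≈ -95.44 dB
∠L = (0°) − (77.05° + 41.02°) = -118.07°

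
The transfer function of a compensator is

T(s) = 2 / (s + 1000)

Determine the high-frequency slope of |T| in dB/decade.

-20 dB/decade

Each pole contributes −20 dB/decade at high frequency; each zero contributes +20 dB/decade.
Net: 0 zero(s) − 1 pole(s) → -20 dB/decade.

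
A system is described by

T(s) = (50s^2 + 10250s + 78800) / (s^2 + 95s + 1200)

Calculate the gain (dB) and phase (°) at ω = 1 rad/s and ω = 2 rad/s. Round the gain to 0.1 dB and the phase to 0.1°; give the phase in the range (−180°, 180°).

Substitute s = j1:
Numerator: 50(j1)^2 + 10250(j1) + 78800 = 78750 + j10250
Denominator: (j1)^2 + 95(j1) + 1200 = 1199 + j95
|N| = √(78750² + 10250²) ≈ 79414, ∠N ≈ 7.42°
|D| = √(1199² + 95²) ≈ 1202.8, ∠D ≈ 4.53°
|T| = 79414 / 1202.8 ≈ 66.024
Gain = 20 log₁₀(66.024) ≈ 36.39 dB
∠T = 7.42° − 4.53° = 2.89°

Substitute s = j2:
Numerator: 50(j2)^2 + 10250(j2) + 78800 = 78600 + j20500
Denominator: (j2)^2 + 95(j2) + 1200 = 1196 + j190
|N| = √(78600² + 20500²) ≈ 81229, ∠N ≈ 14.62°
|D| = √(1196² + 190²) ≈ 1211, ∠D ≈ 9.03°
|T| = 81229 / 1211 ≈ 67.076
Gain = 20 log₁₀(67.076) ≈ 36.53 dB
∠T = 14.62° − 9.03° = 5.59°

ω = 1: 36.4 dB, 2.9°; ω = 2: 36.5 dB, 5.6°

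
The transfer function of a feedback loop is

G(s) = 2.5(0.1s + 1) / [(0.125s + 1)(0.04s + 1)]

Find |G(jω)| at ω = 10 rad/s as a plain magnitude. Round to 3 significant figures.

At ω = 10 rad/s:
zero (1 + j10·0.1) = 1 + j1 → |·| ≈ 1.4142, ∠ ≈ 45.00°
pole (1 + j10·0.125) = 1 + j1.25 → |·| ≈ 1.6008, ∠ ≈ 51.34°
pole (1 + j10·0.04) = 1 + j0.4 → |·| ≈ 1.077, ∠ ≈ 21.80°
|G| = 2.5 · 1.4142 / (1.6008 · 1.077) ≈ 2.0507

2.05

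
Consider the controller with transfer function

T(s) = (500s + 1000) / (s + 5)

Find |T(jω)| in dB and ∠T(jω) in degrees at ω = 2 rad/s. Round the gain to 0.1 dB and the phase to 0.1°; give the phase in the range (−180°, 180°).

Substitute s = j2:
Numerator: 500(j2) + 1000 = 1000 + j1000
Denominator: (j2) + 5 = 5 + j2
|N| = √(1000² + 1000²) ≈ 1414.2, ∠N ≈ 45.00°
|D| = √(5² + 2²) ≈ 5.3852, ∠D ≈ 21.80°
|T| = 1414.2 / 5.3852 ≈ 262.61
Gain = 20 log₁₀(262.61) ≈ 48.39 dB
∠T = 45.00° − 21.80° = 23.20°

48.4 dB, 23.2°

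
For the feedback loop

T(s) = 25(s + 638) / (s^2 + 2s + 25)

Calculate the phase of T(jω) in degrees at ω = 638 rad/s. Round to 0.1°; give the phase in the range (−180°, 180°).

At s = jω = j638:
zero (s+638): 638 + j638 → |·| = √(638²+638²) = √814088 ≈ 902.27, ∠ = arctan(638/638) ≈ 45.00°
quadratic: (j638)² + 2·j638 + 25 = -407019 + j1276 → |·| ≈ 4.0702e+05, ∠ ≈ 179.82°
∠T = 45.00° − 179.82° = -134.82°

-134.8°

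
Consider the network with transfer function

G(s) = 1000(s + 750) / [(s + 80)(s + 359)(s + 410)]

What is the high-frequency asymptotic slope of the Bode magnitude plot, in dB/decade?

Each pole contributes −20 dB/decade at high frequency; each zero contributes +20 dB/decade.
Net: 1 zero(s) − 3 pole(s) → -40 dB/decade.

-40 dB/decade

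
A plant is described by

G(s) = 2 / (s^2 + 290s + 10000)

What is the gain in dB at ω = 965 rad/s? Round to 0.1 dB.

-113.7 dB

Substitute s = j965:
Numerator: 2 = 2 + j0
Denominator: (j965)^2 + 290(j965) + 10000 = -921225 + j279850
|N| = √(2² + 0²) ≈ 2, ∠N ≈ 0.00°
|D| = √(921225² + 279850²) ≈ 9.6279e+05, ∠D ≈ 163.10°
|G| = 2 / 9.6279e+05 ≈ 2.0773e-06
Gain = 20 log₁₀(2.0773e-06) ≈ -113.65 dB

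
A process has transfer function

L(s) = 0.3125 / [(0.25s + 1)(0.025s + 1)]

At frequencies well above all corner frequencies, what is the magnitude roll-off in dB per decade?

-40 dB/decade

Each pole contributes −20 dB/decade at high frequency; each zero contributes +20 dB/decade.
Net: 0 zero(s) − 2 pole(s) → -40 dB/decade.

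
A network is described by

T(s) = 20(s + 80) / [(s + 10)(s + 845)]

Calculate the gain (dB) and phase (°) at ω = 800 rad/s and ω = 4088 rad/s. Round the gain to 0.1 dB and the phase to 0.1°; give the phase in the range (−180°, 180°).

At s = jω = j800:
zero (s+80): 80 + j800 → |·| = √(80²+800²) = √646400 ≈ 803.99, ∠ = arctan(800/80) ≈ 84.29°
pole (s+10): 10 + j800 → |·| = √(10²+800²) = √640100 ≈ 800.06, ∠ = arctan(800/10) ≈ 89.28°
pole (s+845): 845 + j800 → |·| = √(845²+800²) = √1354025 ≈ 1163.6, ∠ = arctan(800/845) ≈ 43.43°
|T| = 20 · 803.99 / 9.3095e+05 ≈ 0.017272
Gain = 20 log₁₀(0.017272) ≈ -35.25 dB
∠T = 84.29° − 132.71° = -48.42°

At s = jω = j4088:
zero (s+80): 80 + j4088 → |·| = √(80²+4088²) = √16718144 ≈ 4088.8, ∠ = arctan(4088/80) ≈ 88.88°
pole (s+10): 10 + j4088 → |·| = √(10²+4088²) = √16711844 ≈ 4088, ∠ = arctan(4088/10) ≈ 89.86°
pole (s+845): 845 + j4088 → |·| = √(845²+4088²) = √17425769 ≈ 4174.4, ∠ = arctan(4088/845) ≈ 78.32°
|T| = 20 · 4088.8 / 1.7065e+07 ≈ 0.004792
Gain = 20 log₁₀(0.004792) ≈ -46.39 dB
∠T = 88.88° − 168.18° = -79.30°

ω = 800: -35.3 dB, -48.4°; ω = 4088: -46.4 dB, -79.3°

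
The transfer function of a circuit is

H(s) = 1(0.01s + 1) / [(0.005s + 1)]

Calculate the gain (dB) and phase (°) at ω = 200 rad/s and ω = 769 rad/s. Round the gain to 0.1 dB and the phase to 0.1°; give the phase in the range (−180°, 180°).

At ω = 200 rad/s:
zero (1 + j200·0.01) = 1 + j2 → |·| ≈ 2.2361, ∠ ≈ 63.43°
pole (1 + j200·0.005) = 1 + j1 → |·| ≈ 1.4142, ∠ ≈ 45.00°
|H| = 1 · 2.2361 / (1.4142) ≈ 1.5812
Gain = 20 log₁₀(1.5812) ≈ 3.98 dB
∠H = (63.43°) − (45.00°) = 18.43°

At ω = 769 rad/s:
zero (1 + j769·0.01) = 1 + j7.69 → |·| ≈ 7.7547, ∠ ≈ 82.59°
pole (1 + j769·0.005) = 1 + j3.845 → |·| ≈ 3.9729, ∠ ≈ 75.42°
|H| = 1 · 7.7547 / (3.9729) ≈ 1.9519
Gain = 20 log₁₀(1.9519) ≈ 5.81 dB
∠H = (82.59°) − (75.42°) = 7.17°

ω = 200: 4.0 dB, 18.4°; ω = 769: 5.8 dB, 7.2°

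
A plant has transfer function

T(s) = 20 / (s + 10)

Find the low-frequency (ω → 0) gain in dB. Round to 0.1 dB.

6.0 dB

T(0) = 20 / 10 = 2
20 log₁₀(2) ≈ 6.02 dB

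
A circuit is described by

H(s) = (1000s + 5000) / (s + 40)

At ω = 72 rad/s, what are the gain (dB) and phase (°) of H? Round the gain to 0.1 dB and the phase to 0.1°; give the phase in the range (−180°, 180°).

Substitute s = j72:
Numerator: 1000(j72) + 5000 = 5000 + j72000
Denominator: (j72) + 40 = 40 + j72
|N| = √(5000² + 72000²) ≈ 72173, ∠N ≈ 86.03°
|D| = √(40² + 72²) ≈ 82.365, ∠D ≈ 60.95°
|H| = 72173 / 82.365 ≈ 876.26
Gain = 20 log₁₀(876.26) ≈ 58.85 dB
∠H = 86.03° − 60.95° = 25.08°

58.9 dB, 25.1°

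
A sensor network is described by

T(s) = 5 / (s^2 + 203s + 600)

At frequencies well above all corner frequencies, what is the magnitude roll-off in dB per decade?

Each pole contributes −20 dB/decade at high frequency; each zero contributes +20 dB/decade.
Net: 0 zero(s) − 2 pole(s) → -40 dB/decade.

-40 dB/decade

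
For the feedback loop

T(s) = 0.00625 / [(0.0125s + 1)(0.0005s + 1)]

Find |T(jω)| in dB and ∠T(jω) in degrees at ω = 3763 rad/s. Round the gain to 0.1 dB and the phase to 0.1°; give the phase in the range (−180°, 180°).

At ω = 3763 rad/s:
pole (1 + j3763·0.0125) = 1 + j47.0375 → |·| ≈ 47.048, ∠ ≈ 88.78°
pole (1 + j3763·0.0005) = 1 + j1.8815 → |·| ≈ 2.1307, ∠ ≈ 62.01°
|T| = 0.00625 · 1 / (47.048 · 2.1307) ≈ 6.2347e-05
Gain = 20 log₁₀(6.2347e-05) ≈ -84.10 dB
∠T = (0°) − (88.78° + 62.01°) = -150.79°

-84.1 dB, -150.8°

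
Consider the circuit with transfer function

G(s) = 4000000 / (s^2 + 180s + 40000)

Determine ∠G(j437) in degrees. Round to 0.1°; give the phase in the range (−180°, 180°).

At s = jω = j437:
quadratic: (j437)² + 180·j437 + 40000 = -150969 + j78660 → |·| ≈ 1.7023e+05, ∠ ≈ 152.48°
∠G = 0.00° − 152.48° = -152.48°

-152.5°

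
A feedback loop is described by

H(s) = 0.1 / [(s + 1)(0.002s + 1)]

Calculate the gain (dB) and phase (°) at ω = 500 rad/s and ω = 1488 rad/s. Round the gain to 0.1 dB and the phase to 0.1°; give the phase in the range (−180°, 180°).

At ω = 500 rad/s:
pole (1 + j500·1) = 1 + j500 → |·| ≈ 500, ∠ ≈ 89.89°
pole (1 + j500·0.002) = 1 + j1 → |·| ≈ 1.4142, ∠ ≈ 45.00°
|H| = 0.1 · 1 / (500 · 1.4142) ≈ 0.00014142
Gain = 20 log₁₀(0.00014142) ≈ -76.99 dB
∠H = (0°) − (89.89° + 45.00°) = -134.89°

At ω = 1488 rad/s:
pole (1 + j1488·1) = 1 + j1488 → |·| ≈ 1488, ∠ ≈ 89.96°
pole (1 + j1488·0.002) = 1 + j2.976 → |·| ≈ 3.1395, ∠ ≈ 71.43°
|H| = 0.1 · 1 / (1488 · 3.1395) ≈ 2.1406e-05
Gain = 20 log₁₀(2.1406e-05) ≈ -93.39 dB
∠H = (0°) − (89.96° + 71.43°) = -161.39°

ω = 500: -77.0 dB, -134.9°; ω = 1488: -93.4 dB, -161.4°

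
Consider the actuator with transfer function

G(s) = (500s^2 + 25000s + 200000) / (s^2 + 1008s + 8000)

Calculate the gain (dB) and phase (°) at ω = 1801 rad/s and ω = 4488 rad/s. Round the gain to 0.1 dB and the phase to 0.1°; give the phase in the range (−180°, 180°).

Substitute s = j1801:
Numerator: 500(j1801)^2 + 25000(j1801) + 200000 = -1621600500 + j45025000
Denominator: (j1801)^2 + 1008(j1801) + 8000 = -3235601 + j1815408
|N| = √(1621600500² + 45025000²) ≈ 1.6222e+09, ∠N ≈ 178.41°
|D| = √(3235601² + 1815408²) ≈ 3.7101e+06, ∠D ≈ 150.70°
|G| = 1.6222e+09 / 3.7101e+06 ≈ 437.24
Gain = 20 log₁₀(437.24) ≈ 52.81 dB
∠G = 178.41° − 150.70° = 27.71°

Substitute s = j4488:
Numerator: 500(j4488)^2 + 25000(j4488) + 200000 = -10070872000 + j112200000
Denominator: (j4488)^2 + 1008(j4488) + 8000 = -20134144 + j4523904
|N| = √(10070872000² + 112200000²) ≈ 1.0071e+10, ∠N ≈ 179.36°
|D| = √(20134144² + 4523904²) ≈ 2.0636e+07, ∠D ≈ 167.34°
|G| = 1.0071e+10 / 2.0636e+07 ≈ 488.03
Gain = 20 log₁₀(488.03) ≈ 53.77 dB
∠G = 179.36° − 167.34° = 12.02°

ω = 1801: 52.8 dB, 27.7°; ω = 4488: 53.8 dB, 12.0°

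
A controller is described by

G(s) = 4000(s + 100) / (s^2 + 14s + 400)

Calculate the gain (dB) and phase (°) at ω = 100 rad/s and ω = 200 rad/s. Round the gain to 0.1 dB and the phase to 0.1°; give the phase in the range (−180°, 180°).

At s = jω = j100:
zero (s+100): 100 + j100 → |·| = √(100²+100²) = √20000 ≈ 141.42, ∠ = arctan(100/100) ≈ 45.00°
quadratic: (j100)² + 14·j100 + 400 = -9600 + j1400 → |·| ≈ 9701.5, ∠ ≈ 171.70°
|G| = 4000 · 141.42 / 9701.5 ≈ 58.309
Gain = 20 log₁₀(58.309) ≈ 35.31 dB
∠G = 45.00° − 171.70° = -126.70°

At s = jω = j200:
zero (s+100): 100 + j200 → |·| = √(100²+200²) = √50000 ≈ 223.61, ∠ = arctan(200/100) ≈ 63.43°
quadratic: (j200)² + 14·j200 + 400 = -39600 + j2800 → |·| ≈ 39699, ∠ ≈ 175.96°
|G| = 4000 · 223.61 / 39699 ≈ 22.531
Gain = 20 log₁₀(22.531) ≈ 27.06 dB
∠G = 63.43° − 175.96° = -112.53°

ω = 100: 35.3 dB, -126.7°; ω = 200: 27.1 dB, -112.5°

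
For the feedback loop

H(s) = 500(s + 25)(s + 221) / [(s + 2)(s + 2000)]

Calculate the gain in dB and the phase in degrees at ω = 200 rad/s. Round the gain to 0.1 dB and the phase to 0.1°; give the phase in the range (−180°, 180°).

At s = jω = j200:
zero (s+25): 25 + j200 → |·| = √(25²+200²) = √40625 ≈ 201.56, ∠ = arctan(200/25) ≈ 82.87°
zero (s+221): 221 + j200 → |·| = √(221²+200²) = √88841 ≈ 298.06, ∠ = arctan(200/221) ≈ 42.14°
pole (s+2): 2 + j200 → |·| = √(2²+200²) = √40004 ≈ 200.01, ∠ = arctan(200/2) ≈ 89.43°
pole (s+2000): 2000 + j200 → |·| = √(2000²+200²) = √4040000 ≈ 2010, ∠ = arctan(200/2000) ≈ 5.71°
|H| = 500 · 60077 / 4.0202e+05 ≈ 74.719
Gain = 20 log₁₀(74.719) ≈ 37.47 dB
∠H = 125.01° − 95.14° = 29.87°

37.5 dB, 29.9°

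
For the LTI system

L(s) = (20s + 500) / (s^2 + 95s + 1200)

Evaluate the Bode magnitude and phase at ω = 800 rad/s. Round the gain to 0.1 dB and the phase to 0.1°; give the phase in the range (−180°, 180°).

-32.1 dB, -85.0°

Substitute s = j800:
Numerator: 20(j800) + 500 = 500 + j16000
Denominator: (j800)^2 + 95(j800) + 1200 = -638800 + j76000
|N| = √(500² + 16000²) ≈ 16008, ∠N ≈ 88.21°
|D| = √(638800² + 76000²) ≈ 6.4331e+05, ∠D ≈ 173.22°
|L| = 16008 / 6.4331e+05 ≈ 0.024884
Gain = 20 log₁₀(0.024884) ≈ -32.08 dB
∠L = 88.21° − 173.22° = -85.01°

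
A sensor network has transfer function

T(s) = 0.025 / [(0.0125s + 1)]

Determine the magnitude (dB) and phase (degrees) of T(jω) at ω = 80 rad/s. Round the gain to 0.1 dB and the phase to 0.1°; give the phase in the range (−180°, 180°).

At ω = 80 rad/s:
pole (1 + j80·0.0125) = 1 + j1 → |·| ≈ 1.4142, ∠ ≈ 45.00°
|T| = 0.025 · 1 / (1.4142) ≈ 0.017678
Gain = 20 log₁₀(0.017678) ≈ -35.05 dB
∠T = (0°) − (45.00°) = -45.00°

-35.1 dB, -45.0°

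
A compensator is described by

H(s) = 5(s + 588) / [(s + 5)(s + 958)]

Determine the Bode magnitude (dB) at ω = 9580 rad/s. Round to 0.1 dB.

At s = jω = j9580:
zero (s+588): 588 + j9580 → |·| = √(588²+9580²) = √92122144 ≈ 9598, ∠ = arctan(9580/588) ≈ 86.49°
pole (s+5): 5 + j9580 → |·| = √(5²+9580²) = √91776425 ≈ 9580, ∠ = arctan(9580/5) ≈ 89.97°
pole (s+958): 958 + j9580 → |·| = √(958²+9580²) = √92694164 ≈ 9627.8, ∠ = arctan(9580/958) ≈ 84.29°
|H| = 5 · 9598 / 9.2234e+07 ≈ 0.00052031
Gain = 20 log₁₀(0.00052031) ≈ -65.67 dB

-65.7 dB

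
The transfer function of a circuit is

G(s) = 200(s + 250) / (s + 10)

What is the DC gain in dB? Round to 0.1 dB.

G(0) = 200·250 / (10) = 5000
20 log₁₀(5000) ≈ 73.98 dB

74.0 dB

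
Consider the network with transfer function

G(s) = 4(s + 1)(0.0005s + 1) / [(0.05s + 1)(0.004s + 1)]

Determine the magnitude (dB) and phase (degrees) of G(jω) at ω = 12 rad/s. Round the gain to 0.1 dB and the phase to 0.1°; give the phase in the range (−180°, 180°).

At ω = 12 rad/s:
zero (1 + j12·1) = 1 + j12 → |·| ≈ 12.042, ∠ ≈ 85.24°
zero (1 + j12·0.0005) = 1 + j0.006 → |·| ≈ 1, ∠ ≈ 0.34°
pole (1 + j12·0.05) = 1 + j0.6 → |·| ≈ 1.1662, ∠ ≈ 30.96°
pole (1 + j12·0.004) = 1 + j0.048 → |·| ≈ 1.0012, ∠ ≈ 2.75°
|G| = 4 · 12.042 · 1 / (1.1662 · 1.0012) ≈ 41.254
Gain = 20 log₁₀(41.254) ≈ 32.31 dB
∠G = (85.24° + 0.34°) − (30.96° + 2.75°) = 51.87°

32.3 dB, 51.9°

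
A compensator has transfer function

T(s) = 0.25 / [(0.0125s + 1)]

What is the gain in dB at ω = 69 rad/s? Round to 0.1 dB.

At ω = 69 rad/s:
pole (1 + j69·0.0125) = 1 + j0.8625 → |·| ≈ 1.3206, ∠ ≈ 40.78°
|T| = 0.25 · 1 / (1.3206) ≈ 0.18931
Gain = 20 log₁₀(0.18931) ≈ -14.46 dB

-14.5 dB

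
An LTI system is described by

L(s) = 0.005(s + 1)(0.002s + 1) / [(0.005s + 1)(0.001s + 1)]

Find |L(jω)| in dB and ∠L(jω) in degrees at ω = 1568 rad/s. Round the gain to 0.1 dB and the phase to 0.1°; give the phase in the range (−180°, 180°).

4.9 dB, 22.1°

At ω = 1568 rad/s:
zero (1 + j1568·1) = 1 + j1568 → |·| ≈ 1568, ∠ ≈ 89.96°
zero (1 + j1568·0.002) = 1 + j3.136 → |·| ≈ 3.2916, ∠ ≈ 72.31°
pole (1 + j1568·0.005) = 1 + j7.84 → |·| ≈ 7.9035, ∠ ≈ 82.73°
pole (1 + j1568·0.001) = 1 + j1.568 → |·| ≈ 1.8597, ∠ ≈ 57.47°
|L| = 0.005 · 1568 · 3.2916 / (7.9035 · 1.8597) ≈ 1.7557
Gain = 20 log₁₀(1.7557) ≈ 4.89 dB
∠L = (89.96° + 72.31°) − (82.73° + 57.47°) = 22.07°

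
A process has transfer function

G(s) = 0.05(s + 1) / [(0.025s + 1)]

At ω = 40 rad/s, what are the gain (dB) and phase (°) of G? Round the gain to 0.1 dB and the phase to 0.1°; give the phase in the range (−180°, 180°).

3.0 dB, 43.6°

At ω = 40 rad/s:
zero (1 + j40·1) = 1 + j40 → |·| ≈ 40.012, ∠ ≈ 88.57°
pole (1 + j40·0.025) = 1 + j1 → |·| ≈ 1.4142, ∠ ≈ 45.00°
|G| = 0.05 · 40.012 / (1.4142) ≈ 1.4147
Gain = 20 log₁₀(1.4147) ≈ 3.01 dB
∠G = (88.57°) − (45.00°) = 43.57°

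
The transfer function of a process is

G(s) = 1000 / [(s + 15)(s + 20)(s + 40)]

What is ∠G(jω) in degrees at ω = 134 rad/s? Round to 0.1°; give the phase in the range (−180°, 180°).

At s = jω = j134:
pole (s+15): 15 + j134 → |·| = √(15²+134²) = √18181 ≈ 134.84, ∠ = arctan(134/15) ≈ 83.61°
pole (s+20): 20 + j134 → |·| = √(20²+134²) = √18356 ≈ 135.48, ∠ = arctan(134/20) ≈ 81.51°
pole (s+40): 40 + j134 → |·| = √(40²+134²) = √19556 ≈ 139.84, ∠ = arctan(134/40) ≈ 73.38°
∠G = 0.00° − 238.50° = -238.50° ≡ 121.50° (principal value)

121.5°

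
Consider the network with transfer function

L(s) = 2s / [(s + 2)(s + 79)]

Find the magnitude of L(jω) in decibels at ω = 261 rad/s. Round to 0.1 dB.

-42.7 dB

At s = jω = j261:
zero at origin: s = j261 → |·| = 261, ∠ = 90.00°
pole (s+2): 2 + j261 → |·| = √(2²+261²) = √68125 ≈ 261.01, ∠ = arctan(261/2) ≈ 89.56°
pole (s+79): 79 + j261 → |·| = √(79²+261²) = √74362 ≈ 272.69, ∠ = arctan(261/79) ≈ 73.16°
|L| = 2 · 261 / 71175 ≈ 0.007334
Gain = 20 log₁₀(0.007334) ≈ -42.69 dB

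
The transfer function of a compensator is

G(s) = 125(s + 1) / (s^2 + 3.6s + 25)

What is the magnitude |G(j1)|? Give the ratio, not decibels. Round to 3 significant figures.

At s = jω = j1:
zero (s+1): 1 + j1 → |·| = √(1²+1²) = √2 ≈ 1.4142, ∠ = arctan(1/1) ≈ 45.00°
quadratic: (j1)² + 3.6·j1 + 25 = 24 + j3.6 → |·| ≈ 24.268, ∠ ≈ 8.53°
|G| = 125 · 1.4142 / 24.268 ≈ 7.2843

7.28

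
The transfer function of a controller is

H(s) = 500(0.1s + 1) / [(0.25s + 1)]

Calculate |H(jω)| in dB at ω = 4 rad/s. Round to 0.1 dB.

At ω = 4 rad/s:
zero (1 + j4·0.1) = 1 + j0.4 → |·| ≈ 1.077, ∠ ≈ 21.80°
pole (1 + j4·0.25) = 1 + j1 → |·| ≈ 1.4142, ∠ ≈ 45.00°
|H| = 500 · 1.077 / (1.4142) ≈ 380.78
Gain = 20 log₁₀(380.78) ≈ 51.61 dB

51.6 dB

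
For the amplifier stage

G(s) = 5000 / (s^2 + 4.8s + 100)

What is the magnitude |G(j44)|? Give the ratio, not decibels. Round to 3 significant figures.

2.71

At s = jω = j44:
quadratic: (j44)² + 4.8·j44 + 100 = -1836 + j211.2 → |·| ≈ 1848.1, ∠ ≈ 173.44°
|G| = 5000 / 1848.1 ≈ 2.7055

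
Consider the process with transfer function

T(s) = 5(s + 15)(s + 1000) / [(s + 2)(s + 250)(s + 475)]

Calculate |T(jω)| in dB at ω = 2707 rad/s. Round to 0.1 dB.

-54.3 dB

At s = jω = j2707:
zero (s+15): 15 + j2707 → |·| = √(15²+2707²) = √7328074 ≈ 2707, ∠ = arctan(2707/15) ≈ 89.68°
zero (s+1000): 1000 + j2707 → |·| = √(1000²+2707²) = √8327849 ≈ 2885.8, ∠ = arctan(2707/1000) ≈ 69.73°
pole (s+2): 2 + j2707 → |·| = √(2²+2707²) = √7327853 ≈ 2707, ∠ = arctan(2707/2) ≈ 89.96°
pole (s+250): 250 + j2707 → |·| = √(250²+2707²) = √7390349 ≈ 2718.5, ∠ = arctan(2707/250) ≈ 84.72°
pole (s+475): 475 + j2707 → |·| = √(475²+2707²) = √7553474 ≈ 2748.4, ∠ = arctan(2707/475) ≈ 80.05°
|T| = 5 · 7.8119e+06 / 2.0225e+10 ≈ 0.0019312
Gain = 20 log₁₀(0.0019312) ≈ -54.28 dB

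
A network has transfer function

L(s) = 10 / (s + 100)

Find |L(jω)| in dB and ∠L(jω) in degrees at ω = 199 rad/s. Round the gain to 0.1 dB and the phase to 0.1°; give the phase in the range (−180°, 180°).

At s = jω = j199:
pole (s+100): 100 + j199 → |·| = √(100²+199²) = √49601 ≈ 222.71, ∠ = arctan(199/100) ≈ 63.32°
|L| = 10 / 222.71 ≈ 0.044901
Gain = 20 log₁₀(0.044901) ≈ -26.95 dB
∠L = 0.00° − 63.32° = -63.32°

-27.0 dB, -63.3°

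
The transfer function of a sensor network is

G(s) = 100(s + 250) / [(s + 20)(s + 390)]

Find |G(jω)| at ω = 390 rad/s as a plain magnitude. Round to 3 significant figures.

At s = jω = j390:
zero (s+250): 250 + j390 → |·| = √(250²+390²) = √214600 ≈ 463.25, ∠ = arctan(390/250) ≈ 57.34°
pole (s+20): 20 + j390 → |·| = √(20²+390²) = √152500 ≈ 390.51, ∠ = arctan(390/20) ≈ 87.06°
pole (s+390): 390 + j390 → |·| = √(390²+390²) = √304200 ≈ 551.54, ∠ = arctan(390/390) ≈ 45.00°
|G| = 100 · 463.25 / 2.1538e+05 ≈ 0.21508

0.215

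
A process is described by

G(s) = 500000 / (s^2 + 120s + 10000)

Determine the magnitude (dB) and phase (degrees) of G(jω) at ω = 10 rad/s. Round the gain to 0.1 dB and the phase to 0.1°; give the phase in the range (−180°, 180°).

At s = jω = j10:
quadratic: (j10)² + 120·j10 + 10000 = 9900 + j1200 → |·| ≈ 9972.5, ∠ ≈ 6.91°
|G| = 500000 / 9972.5 ≈ 50.138
Gain = 20 log₁₀(50.138) ≈ 34.00 dB
∠G = 0.00° − 6.91° = -6.91°

34.0 dB, -6.9°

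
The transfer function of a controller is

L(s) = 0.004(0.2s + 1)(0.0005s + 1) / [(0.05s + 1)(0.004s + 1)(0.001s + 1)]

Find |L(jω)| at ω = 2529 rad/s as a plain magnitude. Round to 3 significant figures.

0.000933

At ω = 2529 rad/s:
zero (1 + j2529·0.2) = 1 + j505.8 → |·| ≈ 505.8, ∠ ≈ 89.89°
zero (1 + j2529·0.0005) = 1 + j1.2645 → |·| ≈ 1.6121, ∠ ≈ 51.66°
pole (1 + j2529·0.05) = 1 + j126.45 → |·| ≈ 126.45, ∠ ≈ 89.55°
pole (1 + j2529·0.004) = 1 + j10.116 → |·| ≈ 10.165, ∠ ≈ 84.35°
pole (1 + j2529·0.001) = 1 + j2.529 → |·| ≈ 2.7195, ∠ ≈ 68.43°
|L| = 0.004 · 505.8 · 1.6121 / (126.45 · 10.165 · 2.7195) ≈ 0.00093307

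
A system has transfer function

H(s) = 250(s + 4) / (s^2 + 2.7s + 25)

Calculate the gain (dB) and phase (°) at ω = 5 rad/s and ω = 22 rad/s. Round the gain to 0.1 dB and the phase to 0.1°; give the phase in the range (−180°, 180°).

At s = jω = j5:
zero (s+4): 4 + j5 → |·| = √(4²+5²) = √41 ≈ 6.4031, ∠ = arctan(5/4) ≈ 51.34°
quadratic: (j5)² + 2.7·j5 + 25 = 0 + j13.5 → |·| ≈ 13.5, ∠ ≈ 90.00°
|H| = 250 · 6.4031 / 13.5 ≈ 118.58
Gain = 20 log₁₀(118.58) ≈ 41.48 dB
∠H = 51.34° − 90.00° = -38.66°

At s = jω = j22:
zero (s+4): 4 + j22 → |·| = √(4²+22²) = √500 ≈ 22.361, ∠ = arctan(22/4) ≈ 79.70°
quadratic: (j22)² + 2.7·j22 + 25 = -459 + j59.4 → |·| ≈ 462.83, ∠ ≈ 172.63°
|H| = 250 · 22.361 / 462.83 ≈ 12.078
Gain = 20 log₁₀(12.078) ≈ 21.64 dB
∠H = 79.70° − 172.63° = -92.93°

ω = 5: 41.5 dB, -38.7°; ω = 22: 21.6 dB, -92.9°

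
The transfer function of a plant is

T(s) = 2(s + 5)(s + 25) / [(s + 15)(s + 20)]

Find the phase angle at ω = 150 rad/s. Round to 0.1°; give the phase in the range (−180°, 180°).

At s = jω = j150:
zero (s+5): 5 + j150 → |·| = √(5²+150²) = √22525 ≈ 150.08, ∠ = arctan(150/5) ≈ 88.09°
zero (s+25): 25 + j150 → |·| = √(25²+150²) = √23125 ≈ 152.07, ∠ = arctan(150/25) ≈ 80.54°
pole (s+15): 15 + j150 → |·| = √(15²+150²) = √22725 ≈ 150.75, ∠ = arctan(150/15) ≈ 84.29°
pole (s+20): 20 + j150 → |·| = √(20²+150²) = √22900 ≈ 151.33, ∠ = arctan(150/20) ≈ 82.41°
∠T = 168.63° − 166.70° = 1.93°

1.9°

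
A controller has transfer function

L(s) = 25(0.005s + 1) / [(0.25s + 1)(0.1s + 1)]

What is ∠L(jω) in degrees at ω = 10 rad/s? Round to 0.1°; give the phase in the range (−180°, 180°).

-110.3°

At ω = 10 rad/s:
zero (1 + j10·0.005) = 1 + j0.05 → |·| ≈ 1.0012, ∠ ≈ 2.86°
pole (1 + j10·0.25) = 1 + j2.5 → |·| ≈ 2.6926, ∠ ≈ 68.20°
pole (1 + j10·0.1) = 1 + j1 → |·| ≈ 1.4142, ∠ ≈ 45.00°
∠L = (2.86°) − (68.20° + 45.00°) = -110.34°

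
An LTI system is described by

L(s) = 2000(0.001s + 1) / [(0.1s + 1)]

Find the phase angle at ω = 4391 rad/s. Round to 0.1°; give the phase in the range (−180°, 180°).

At ω = 4391 rad/s:
zero (1 + j4391·0.001) = 1 + j4.391 → |·| ≈ 4.5034, ∠ ≈ 77.17°
pole (1 + j4391·0.1) = 1 + j439.1 → |·| ≈ 439.1, ∠ ≈ 89.87°
∠L = (77.17°) − (89.87°) = -12.70°

-12.7°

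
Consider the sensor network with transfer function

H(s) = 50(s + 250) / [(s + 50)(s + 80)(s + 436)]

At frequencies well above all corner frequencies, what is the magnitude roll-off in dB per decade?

Each pole contributes −20 dB/decade at high frequency; each zero contributes +20 dB/decade.
Net: 1 zero(s) − 3 pole(s) → -40 dB/decade.

-40 dB/decade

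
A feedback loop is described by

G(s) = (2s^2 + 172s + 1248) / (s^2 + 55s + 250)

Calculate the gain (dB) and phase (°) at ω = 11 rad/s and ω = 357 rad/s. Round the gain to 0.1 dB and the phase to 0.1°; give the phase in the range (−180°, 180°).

ω = 11: 10.8 dB, -16.0°; ω = 357: 6.1 dB, -4.8°

Substitute s = j11:
Numerator: 2(j11)^2 + 172(j11) + 1248 = 1006 + j1892
Denominator: (j11)^2 + 55(j11) + 250 = 129 + j605
|N| = √(1006² + 1892²) ≈ 2142.8, ∠N ≈ 62.00°
|D| = √(129² + 605²) ≈ 618.6, ∠D ≈ 77.96°
|G| = 2142.8 / 618.6 ≈ 3.464
Gain = 20 log₁₀(3.464) ≈ 10.79 dB
∠G = 62.00° − 77.96° = -15.96°

Substitute s = j357:
Numerator: 2(j357)^2 + 172(j357) + 1248 = -253650 + j61404
Denominator: (j357)^2 + 55(j357) + 250 = -127199 + j19635
|N| = √(253650² + 61404²) ≈ 2.6098e+05, ∠N ≈ 166.39°
|D| = √(127199² + 19635²) ≈ 1.2871e+05, ∠D ≈ 171.22°
|G| = 2.6098e+05 / 1.2871e+05 ≈ 2.0277
Gain = 20 log₁₀(2.0277) ≈ 6.14 dB
∠G = 166.39° − 171.22° = -4.83°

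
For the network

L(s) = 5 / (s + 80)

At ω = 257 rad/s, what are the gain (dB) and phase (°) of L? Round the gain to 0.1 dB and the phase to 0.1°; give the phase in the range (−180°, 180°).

-34.6 dB, -72.7°

At s = jω = j257:
pole (s+80): 80 + j257 → |·| = √(80²+257²) = √72449 ≈ 269.16, ∠ = arctan(257/80) ≈ 72.71°
|L| = 5 / 269.16 ≈ 0.018576
Gain = 20 log₁₀(0.018576) ≈ -34.62 dB
∠L = 0.00° − 72.71° = -72.71°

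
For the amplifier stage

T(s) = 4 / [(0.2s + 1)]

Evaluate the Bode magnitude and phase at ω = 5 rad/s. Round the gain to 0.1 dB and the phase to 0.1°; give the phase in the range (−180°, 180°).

9.0 dB, -45.0°

At ω = 5 rad/s:
pole (1 + j5·0.2) = 1 + j1 → |·| ≈ 1.4142, ∠ ≈ 45.00°
|T| = 4 · 1 / (1.4142) ≈ 2.8285
Gain = 20 log₁₀(2.8285) ≈ 9.03 dB
∠T = (0°) − (45.00°) = -45.00°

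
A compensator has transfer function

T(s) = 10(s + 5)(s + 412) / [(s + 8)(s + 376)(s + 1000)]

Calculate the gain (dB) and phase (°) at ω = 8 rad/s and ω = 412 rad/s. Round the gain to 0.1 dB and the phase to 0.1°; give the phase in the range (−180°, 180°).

At s = jω = j8:
zero (s+5): 5 + j8 → |·| = √(5²+8²) = √89 ≈ 9.434, ∠ = arctan(8/5) ≈ 57.99°
zero (s+412): 412 + j8 → |·| = √(412²+8²) = √169808 ≈ 412.08, ∠ = arctan(8/412) ≈ 1.11°
pole (s+8): 8 + j8 → |·| = √(8²+8²) = √128 ≈ 11.314, ∠ = arctan(8/8) ≈ 45.00°
pole (s+376): 376 + j8 → |·| = √(376²+8²) = √141440 ≈ 376.09, ∠ = arctan(8/376) ≈ 1.22°
pole (s+1000): 1000 + j8 → |·| = √(1000²+8²) = √1000064 ≈ 1000, ∠ = arctan(8/1000) ≈ 0.46°
|T| = 10 · 3887.6 / 4.2551e+06 ≈ 0.0091363
Gain = 20 log₁₀(0.0091363) ≈ -40.78 dB
∠T = 59.10° − 46.68° = 12.42°

At s = jω = j412:
zero (s+5): 5 + j412 → |·| = √(5²+412²) = √169769 ≈ 412.03, ∠ = arctan(412/5) ≈ 89.30°
zero (s+412): 412 + j412 → |·| = √(412²+412²) = √339488 ≈ 582.66, ∠ = arctan(412/412) ≈ 45.00°
pole (s+8): 8 + j412 → |·| = √(8²+412²) = √169808 ≈ 412.08, ∠ = arctan(412/8) ≈ 88.89°
pole (s+376): 376 + j412 → |·| = √(376²+412²) = √311120 ≈ 557.78, ∠ = arctan(412/376) ≈ 47.62°
pole (s+1000): 1000 + j412 → |·| = √(1000²+412²) = √1169744 ≈ 1081.5, ∠ = arctan(412/1000) ≈ 22.39°
|T| = 10 · 2.4007e+05 / 2.4858e+08 ≈ 0.0096577
Gain = 20 log₁₀(0.0096577) ≈ -40.30 dB
∠T = 134.30° − 158.90° = -24.60°

ω = 8: -40.8 dB, 12.4°; ω = 412: -40.3 dB, -24.6°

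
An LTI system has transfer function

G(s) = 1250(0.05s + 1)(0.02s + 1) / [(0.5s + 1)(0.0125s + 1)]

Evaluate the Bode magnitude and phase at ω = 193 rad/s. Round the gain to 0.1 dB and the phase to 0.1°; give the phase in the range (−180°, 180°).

45.7 dB, 2.7°

At ω = 193 rad/s:
zero (1 + j193·0.05) = 1 + j9.65 → |·| ≈ 9.7017, ∠ ≈ 84.08°
zero (1 + j193·0.02) = 1 + j3.86 → |·| ≈ 3.9874, ∠ ≈ 75.48°
pole (1 + j193·0.5) = 1 + j96.5 → |·| ≈ 96.505, ∠ ≈ 89.41°
pole (1 + j193·0.0125) = 1 + j2.4125 → |·| ≈ 2.6115, ∠ ≈ 67.49°
|G| = 1250 · 9.7017 · 3.9874 / (96.505 · 2.6115) ≈ 191.87
Gain = 20 log₁₀(191.87) ≈ 45.66 dB
∠G = (84.08° + 75.48°) − (89.41° + 67.49°) = 2.66°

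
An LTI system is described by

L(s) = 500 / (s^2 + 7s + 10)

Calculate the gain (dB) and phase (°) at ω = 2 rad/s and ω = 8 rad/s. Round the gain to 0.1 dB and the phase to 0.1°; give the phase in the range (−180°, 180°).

Substitute s = j2:
Numerator: 500 = 500 + j0
Denominator: (j2)^2 + 7(j2) + 10 = 6 + j14
|N| = √(500² + 0²) ≈ 500, ∠N ≈ 0.00°
|D| = √(6² + 14²) ≈ 15.232, ∠D ≈ 66.80°
|L| = 500 / 15.232 ≈ 32.826
Gain = 20 log₁₀(32.826) ≈ 30.32 dB
∠L = 0.00° − 66.80° = -66.80°

Substitute s = j8:
Numerator: 500 = 500 + j0
Denominator: (j8)^2 + 7(j8) + 10 = -54 + j56
|N| = √(500² + 0²) ≈ 500, ∠N ≈ 0.00°
|D| = √(54² + 56²) ≈ 77.795, ∠D ≈ 133.96°
|L| = 500 / 77.795 ≈ 6.4271
Gain = 20 log₁₀(6.4271) ≈ 16.16 dB
∠L = 0.00° − 133.96° = -133.96°

ω = 2: 30.3 dB, -66.8°; ω = 8: 16.2 dB, -134.0°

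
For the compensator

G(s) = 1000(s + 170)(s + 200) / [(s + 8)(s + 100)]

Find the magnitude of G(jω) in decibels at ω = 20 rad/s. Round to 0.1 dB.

83.9 dB

At s = jω = j20:
zero (s+170): 170 + j20 → |·| = √(170²+20²) = √29300 ≈ 171.17, ∠ = arctan(20/170) ≈ 6.71°
zero (s+200): 200 + j20 → |·| = √(200²+20²) = √40400 ≈ 201, ∠ = arctan(20/200) ≈ 5.71°
pole (s+8): 8 + j20 → |·| = √(8²+20²) = √464 ≈ 21.541, ∠ = arctan(20/8) ≈ 68.20°
pole (s+100): 100 + j20 → |·| = √(100²+20²) = √10400 ≈ 101.98, ∠ = arctan(20/100) ≈ 11.31°
|G| = 1000 · 34405 / 2196.8 ≈ 15661
Gain = 20 log₁₀(15661) ≈ 83.90 dB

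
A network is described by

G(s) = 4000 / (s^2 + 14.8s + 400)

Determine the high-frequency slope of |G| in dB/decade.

-40 dB/decade

Each pole contributes −20 dB/decade at high frequency; each zero contributes +20 dB/decade.
Net: 0 zero(s) − 2 pole(s) → -40 dB/decade.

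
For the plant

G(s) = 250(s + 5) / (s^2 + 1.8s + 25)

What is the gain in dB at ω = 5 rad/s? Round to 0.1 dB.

At s = jω = j5:
zero (s+5): 5 + j5 → |·| = √(5²+5²) = √50 ≈ 7.0711, ∠ = arctan(5/5) ≈ 45.00°
quadratic: (j5)² + 1.8·j5 + 25 = 0 + j9 → |·| ≈ 9, ∠ ≈ 90.00°
|G| = 250 · 7.0711 / 9 ≈ 196.42
Gain = 20 log₁₀(196.42) ≈ 45.86 dB

45.9 dB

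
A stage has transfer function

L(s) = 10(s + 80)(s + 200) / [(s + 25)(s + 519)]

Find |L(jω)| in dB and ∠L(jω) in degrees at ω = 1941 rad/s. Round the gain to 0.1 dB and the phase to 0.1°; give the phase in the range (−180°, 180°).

19.8 dB, 7.5°

At s = jω = j1941:
zero (s+80): 80 + j1941 → |·| = √(80²+1941²) = √3773881 ≈ 1942.6, ∠ = arctan(1941/80) ≈ 87.64°
zero (s+200): 200 + j1941 → |·| = √(200²+1941²) = √3807481 ≈ 1951.3, ∠ = arctan(1941/200) ≈ 84.12°
pole (s+25): 25 + j1941 → |·| = √(25²+1941²) = √3768106 ≈ 1941.2, ∠ = arctan(1941/25) ≈ 89.26°
pole (s+519): 519 + j1941 → |·| = √(519²+1941²) = √4036842 ≈ 2009.2, ∠ = arctan(1941/519) ≈ 75.03°
|L| = 10 · 3.7906e+06 / 3.9003e+06 ≈ 9.7187
Gain = 20 log₁₀(9.7187) ≈ 19.75 dB
∠L = 171.76° − 164.29° = 7.47°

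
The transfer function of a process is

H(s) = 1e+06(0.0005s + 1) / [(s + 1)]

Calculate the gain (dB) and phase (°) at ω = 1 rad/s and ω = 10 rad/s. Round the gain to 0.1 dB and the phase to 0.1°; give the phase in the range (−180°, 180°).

ω = 1: 117.0 dB, -45.0°; ω = 10: 100.0 dB, -84.0°

At ω = 1 rad/s:
zero (1 + j1·0.0005) = 1 + j0.0005 → |·| ≈ 1, ∠ ≈ 0.03°
pole (1 + j1·1) = 1 + j1 → |·| ≈ 1.4142, ∠ ≈ 45.00°
|H| = 1e+06 · 1 / (1.4142) ≈ 7.0711e+05
Gain = 20 log₁₀(7.0711e+05) ≈ 116.99 dB
∠H = (0.03°) − (45.00°) = -44.97°

At ω = 10 rad/s:
zero (1 + j10·0.0005) = 1 + j0.005 → |·| ≈ 1, ∠ ≈ 0.29°
pole (1 + j10·1) = 1 + j10 → |·| ≈ 10.05, ∠ ≈ 84.29°
|H| = 1e+06 · 1 / (10.05) ≈ 99502
Gain = 20 log₁₀(99502) ≈ 99.96 dB
∠H = (0.29°) − (84.29°) = -84.00°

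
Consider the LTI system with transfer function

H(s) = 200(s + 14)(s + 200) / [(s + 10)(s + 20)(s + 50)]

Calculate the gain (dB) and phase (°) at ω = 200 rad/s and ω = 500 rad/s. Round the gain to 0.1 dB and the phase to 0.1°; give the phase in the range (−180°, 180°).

At s = jω = j200:
zero (s+14): 14 + j200 → |·| = √(14²+200²) = √40196 ≈ 200.49, ∠ = arctan(200/14) ≈ 86.00°
zero (s+200): 200 + j200 → |·| = √(200²+200²) = √80000 ≈ 282.84, ∠ = arctan(200/200) ≈ 45.00°
pole (s+10): 10 + j200 → |·| = √(10²+200²) = √40100 ≈ 200.25, ∠ = arctan(200/10) ≈ 87.14°
pole (s+20): 20 + j200 → |·| = √(20²+200²) = √40400 ≈ 201, ∠ = arctan(200/20) ≈ 84.29°
pole (s+50): 50 + j200 → |·| = √(50²+200²) = √42500 ≈ 206.16, ∠ = arctan(200/50) ≈ 75.96°
|H| = 200 · 56707 / 8.298e+06 ≈ 1.3668
Gain = 20 log₁₀(1.3668) ≈ 2.71 dB
∠H = 131.00° − 247.39° = -116.39°

At s = jω = j500:
zero (s+14): 14 + j500 → |·| = √(14²+500²) = √250196 ≈ 500.2, ∠ = arctan(500/14) ≈ 88.40°
zero (s+200): 200 + j500 → |·| = √(200²+500²) = √290000 ≈ 538.52, ∠ = arctan(500/200) ≈ 68.20°
pole (s+10): 10 + j500 → |·| = √(10²+500²) = √250100 ≈ 500.1, ∠ = arctan(500/10) ≈ 88.85°
pole (s+20): 20 + j500 → |·| = √(20²+500²) = √250400 ≈ 500.4, ∠ = arctan(500/20) ≈ 87.71°
pole (s+50): 50 + j500 → |·| = √(50²+500²) = √252500 ≈ 502.49, ∠ = arctan(500/50) ≈ 84.29°
|H| = 200 · 2.6937e+05 / 1.2575e+08 ≈ 0.42842
Gain = 20 log₁₀(0.42842) ≈ -7.36 dB
∠H = 156.60° − 260.85° = -104.25°

ω = 200: 2.7 dB, -116.4°; ω = 500: -7.4 dB, -104.3°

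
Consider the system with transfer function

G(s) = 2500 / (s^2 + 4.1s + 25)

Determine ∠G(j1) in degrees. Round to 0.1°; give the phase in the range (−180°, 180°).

At s = jω = j1:
quadratic: (j1)² + 4.1·j1 + 25 = 24 + j4.1 → |·| ≈ 24.348, ∠ ≈ 9.69°
∠G = 0.00° − 9.69° = -9.69°

-9.7°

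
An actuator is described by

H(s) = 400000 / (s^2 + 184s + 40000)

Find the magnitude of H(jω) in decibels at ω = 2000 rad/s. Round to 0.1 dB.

-20.0 dB

At s = jω = j2000:
quadratic: (j2000)² + 184·j2000 + 40000 = -3960000 + j368000 → |·| ≈ 3.9771e+06, ∠ ≈ 174.69°
|H| = 400000 / 3.9771e+06 ≈ 0.10058
Gain = 20 log₁₀(0.10058) ≈ -19.95 dB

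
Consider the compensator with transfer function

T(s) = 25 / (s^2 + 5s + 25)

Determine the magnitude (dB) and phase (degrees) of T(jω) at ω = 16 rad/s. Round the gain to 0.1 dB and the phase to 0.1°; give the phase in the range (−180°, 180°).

At s = jω = j16:
quadratic: (j16)² + 5·j16 + 25 = -231 + j80 → |·| ≈ 244.46, ∠ ≈ 160.90°
|T| = 25 / 244.46 ≈ 0.10227
Gain = 20 log₁₀(0.10227) ≈ -19.81 dB
∠T = 0.00° − 160.90° = -160.90°

-19.8 dB, -160.9°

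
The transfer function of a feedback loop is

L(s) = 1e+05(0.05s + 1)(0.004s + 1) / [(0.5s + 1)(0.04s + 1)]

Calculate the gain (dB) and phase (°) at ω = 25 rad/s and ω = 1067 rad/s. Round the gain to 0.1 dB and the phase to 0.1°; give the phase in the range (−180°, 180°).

ω = 25: 79.2 dB, -73.4°; ω = 1067: 60.2 dB, -12.8°

At ω = 25 rad/s:
zero (1 + j25·0.05) = 1 + j1.25 → |·| ≈ 1.6008, ∠ ≈ 51.34°
zero (1 + j25·0.004) = 1 + j0.1 → |·| ≈ 1.005, ∠ ≈ 5.71°
pole (1 + j25·0.5) = 1 + j12.5 → |·| ≈ 12.54, ∠ ≈ 85.43°
pole (1 + j25·0.04) = 1 + j1 → |·| ≈ 1.4142, ∠ ≈ 45.00°
|L| = 1e+05 · 1.6008 · 1.005 / (12.54 · 1.4142) ≈ 9071.8
Gain = 20 log₁₀(9071.8) ≈ 79.15 dB
∠L = (51.34° + 5.71°) − (85.43° + 45.00°) = -73.38°

At ω = 1067 rad/s:
zero (1 + j1067·0.05) = 1 + j53.35 → |·| ≈ 53.359, ∠ ≈ 88.93°
zero (1 + j1067·0.004) = 1 + j4.268 → |·| ≈ 4.3836, ∠ ≈ 76.81°
pole (1 + j1067·0.5) = 1 + j533.5 → |·| ≈ 533.5, ∠ ≈ 89.89°
pole (1 + j1067·0.04) = 1 + j42.68 → |·| ≈ 42.692, ∠ ≈ 88.66°
|L| = 1e+05 · 53.359 · 4.3836 / (533.5 · 42.692) ≈ 1027
Gain = 20 log₁₀(1027) ≈ 60.23 dB
∠L = (88.93° + 76.81°) − (89.89° + 88.66°) = -12.81°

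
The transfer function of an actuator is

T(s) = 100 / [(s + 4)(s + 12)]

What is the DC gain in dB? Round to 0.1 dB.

T(0) = 100 / (4·12) ≈ 2.0833
20 log₁₀(2.0833) ≈ 6.38 dB

6.4 dB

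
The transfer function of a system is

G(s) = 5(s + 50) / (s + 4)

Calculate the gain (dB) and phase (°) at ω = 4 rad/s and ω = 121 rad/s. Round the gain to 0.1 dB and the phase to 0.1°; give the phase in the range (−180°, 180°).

At s = jω = j4:
zero (s+50): 50 + j4 → |·| = √(50²+4²) = √2516 ≈ 50.16, ∠ = arctan(4/50) ≈ 4.57°
pole (s+4): 4 + j4 → |·| = √(4²+4²) = √32 ≈ 5.6569, ∠ = arctan(4/4) ≈ 45.00°
|G| = 5 · 50.16 / 5.6569 ≈ 44.335
Gain = 20 log₁₀(44.335) ≈ 32.93 dB
∠G = 4.57° − 45.00° = -40.43°

At s = jω = j121:
zero (s+50): 50 + j121 → |·| = √(50²+121²) = √17141 ≈ 130.92, ∠ = arctan(121/50) ≈ 67.55°
pole (s+4): 4 + j121 → |·| = √(4²+121²) = √14657 ≈ 121.07, ∠ = arctan(121/4) ≈ 88.11°
|G| = 5 · 130.92 / 121.07 ≈ 5.4068
Gain = 20 log₁₀(5.4068) ≈ 14.66 dB
∠G = 67.55° − 88.11° = -20.56°

ω = 4: 32.9 dB, -40.4°; ω = 121: 14.7 dB, -20.6°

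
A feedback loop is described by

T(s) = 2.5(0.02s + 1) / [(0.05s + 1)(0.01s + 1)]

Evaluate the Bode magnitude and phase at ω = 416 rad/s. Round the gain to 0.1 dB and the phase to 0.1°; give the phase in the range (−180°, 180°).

-12.6 dB, -80.6°

At ω = 416 rad/s:
zero (1 + j416·0.02) = 1 + j8.32 → |·| ≈ 8.3799, ∠ ≈ 83.15°
pole (1 + j416·0.05) = 1 + j20.8 → |·| ≈ 20.824, ∠ ≈ 87.25°
pole (1 + j416·0.01) = 1 + j4.16 → |·| ≈ 4.2785, ∠ ≈ 76.48°
|T| = 2.5 · 8.3799 / (20.824 · 4.2785) ≈ 0.23514
Gain = 20 log₁₀(0.23514) ≈ -12.57 dB
∠T = (83.15°) − (87.25° + 76.48°) = -80.58°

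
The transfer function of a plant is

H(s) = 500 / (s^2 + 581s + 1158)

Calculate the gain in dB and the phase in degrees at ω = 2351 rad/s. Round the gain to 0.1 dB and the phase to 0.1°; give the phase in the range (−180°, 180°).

-81.1 dB, -166.1°

Substitute s = j2351:
Numerator: 500 = 500 + j0
Denominator: (j2351)^2 + 581(j2351) + 1158 = -5526043 + j1365931
|N| = √(500² + 0²) ≈ 500, ∠N ≈ 0.00°
|D| = √(5526043² + 1365931²) ≈ 5.6924e+06, ∠D ≈ 166.12°
|H| = 500 / 5.6924e+06 ≈ 8.7836e-05
Gain = 20 log₁₀(8.7836e-05) ≈ -81.13 dB
∠H = 0.00° − 166.12° = -166.12°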